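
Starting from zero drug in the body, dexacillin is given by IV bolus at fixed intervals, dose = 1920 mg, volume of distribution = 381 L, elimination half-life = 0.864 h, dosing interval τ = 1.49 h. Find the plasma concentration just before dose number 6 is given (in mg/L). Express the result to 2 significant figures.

C₀ per dose = Dose / Vd = 1920 / 381 = 5.039 mg/L
k = ln2 / t½ = 0.693147 / 0.864 = 0.8023 h⁻¹
Fraction remaining after one interval: r = e^(−kτ) = e^(−0.8023 × 1.49) = 0.3026
Before dose 6, 5 doses have been given (aged 1τ, 2τ, 3τ, 4τ, 5τ).
C_trough = C₀ × (r + r² + … + r^5) = C₀ × r(1−r^5)/(1−r)
        = 5.039 × 0.3026 × (1 − 0.002537) / (1 − 0.3026) = 2.181 mg/L

2.2 mg/L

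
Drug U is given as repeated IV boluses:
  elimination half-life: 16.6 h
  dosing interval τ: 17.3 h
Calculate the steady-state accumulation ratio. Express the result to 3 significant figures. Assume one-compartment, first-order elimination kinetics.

1.94

k = ln2 / t½ = 0.693147 / 16.6 = 0.04176 h⁻¹
e^(−kτ) = e^(−0.04176 × 17.3) = 0.4856
Accumulation ratio R = 1 / (1 − e^(−kτ)) = 1 / (1 − 0.4856) = 1.944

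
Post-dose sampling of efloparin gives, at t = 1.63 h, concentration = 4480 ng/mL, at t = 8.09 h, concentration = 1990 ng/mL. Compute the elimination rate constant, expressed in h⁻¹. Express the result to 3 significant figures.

k = ln(C₁/C₂) / (t₂ − t₁) = ln(4480/1990) / (8.09 − 1.63)
  = 0.8115 / 6.460 = 0.1256 h⁻¹

0.126 h⁻¹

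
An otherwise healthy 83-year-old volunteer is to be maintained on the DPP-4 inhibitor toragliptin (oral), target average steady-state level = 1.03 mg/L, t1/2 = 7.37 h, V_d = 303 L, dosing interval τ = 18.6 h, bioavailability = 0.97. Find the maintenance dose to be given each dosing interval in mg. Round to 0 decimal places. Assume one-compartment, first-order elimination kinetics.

k = ln2 / t½ = 0.693147 / 7.37 = 0.09405 h⁻¹
CL = k × Vd = 0.09405 × 303 = 28.50 L/h
At steady state, F × (Dose/τ) = Css × CL.
Dose = Css × CL × τ / F = 1.03 × 28.50 × 18.6 / 0.97 = 562.9 mg

563 mg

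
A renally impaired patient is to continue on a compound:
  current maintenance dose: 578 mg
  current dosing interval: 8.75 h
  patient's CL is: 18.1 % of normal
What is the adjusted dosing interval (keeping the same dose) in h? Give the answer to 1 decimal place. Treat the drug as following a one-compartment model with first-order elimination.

48.3 h

To keep the same average steady-state level, dosing rate must scale with clearance.
CL ratio = 18.1 / 100 = 0.1810
New interval (same dose) = 8.75 / 0.1810 = 48.34 h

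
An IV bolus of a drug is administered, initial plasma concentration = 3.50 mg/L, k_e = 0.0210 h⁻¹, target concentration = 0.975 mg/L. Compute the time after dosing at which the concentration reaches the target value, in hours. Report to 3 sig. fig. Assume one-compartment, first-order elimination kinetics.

60.9 h

t = ln(C₀ / C) / k = ln(3.500 / 0.975) / 0.02100
  = ln(3.590) / 0.02100 = 1.278 / 0.02100 = 60.86 h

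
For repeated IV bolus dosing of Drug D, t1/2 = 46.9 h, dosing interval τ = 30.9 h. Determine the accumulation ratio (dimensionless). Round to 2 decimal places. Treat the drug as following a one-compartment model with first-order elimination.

2.73

k = ln2 / t½ = 0.693147 / 46.9 = 0.01478 h⁻¹
e^(−kτ) = e^(−0.01478 × 30.9) = 0.6334
Accumulation ratio R = 1 / (1 − e^(−kτ)) = 1 / (1 − 0.6334) = 2.728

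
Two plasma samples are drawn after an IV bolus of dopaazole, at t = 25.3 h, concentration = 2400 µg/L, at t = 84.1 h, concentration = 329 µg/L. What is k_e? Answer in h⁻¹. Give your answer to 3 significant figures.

k = ln(C₁/C₂) / (t₂ − t₁) = ln(2400/329) / (84.1 − 25.3)
  = 1.987 / 58.80 = 0.03379 h⁻¹

0.0338 h⁻¹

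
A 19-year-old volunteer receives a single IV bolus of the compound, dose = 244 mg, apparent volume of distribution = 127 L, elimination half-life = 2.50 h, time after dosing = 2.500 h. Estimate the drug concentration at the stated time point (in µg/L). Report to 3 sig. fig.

C₀ = Dose / Vd = 244.0 / 127 = 1.921 mg/L
k = ln2 / t½ = 0.693147 / 2.50 = 0.2773 h⁻¹
t / t½ = 2.500 / 2.50 = 1 half-lives
C = C₀ × (1/2)^1 = 1.921 × 0.5000 = 0.9605 mg/L
Convert: 0.9605 mg/L × 1000 = 960.5 µg/L

961 µg/L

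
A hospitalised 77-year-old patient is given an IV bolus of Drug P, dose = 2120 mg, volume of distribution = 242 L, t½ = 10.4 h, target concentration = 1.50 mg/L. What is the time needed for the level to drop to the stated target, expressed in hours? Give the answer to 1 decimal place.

26.5 h

C₀ = Dose / Vd = 2120 / 242 = 8.760 mg/L
k = ln2 / t½ = 0.693147 / 10.4 = 0.06665 h⁻¹
t = ln(C₀ / C) / k = ln(8.760 / 1.50) / 0.06665
  = ln(5.840) / 0.06665 = 1.765 / 0.06665 = 26.48 h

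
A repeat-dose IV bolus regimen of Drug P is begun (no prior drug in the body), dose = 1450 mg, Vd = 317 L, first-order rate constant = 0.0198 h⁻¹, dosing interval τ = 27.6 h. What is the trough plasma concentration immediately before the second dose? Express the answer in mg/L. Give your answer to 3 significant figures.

2.65 mg/L

C₀ per dose = Dose / Vd = 1450 / 317 = 4.574 mg/L
Fraction remaining after one interval: r = e^(−kτ) = e^(−0.01980 × 27.6) = 0.5790
Before dose 2, 1 dose has been given (aged 1τ).
C_trough = C₀ × r = 4.574 × 0.5790 = 2.648 mg/L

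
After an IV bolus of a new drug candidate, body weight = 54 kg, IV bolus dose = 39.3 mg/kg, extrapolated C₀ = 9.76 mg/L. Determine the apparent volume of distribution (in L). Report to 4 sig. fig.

217.4 L

Dose = 39.3 × 54 = 2122 mg
Vd = Dose / C₀ = 2122 / 9.76 = 217.4 L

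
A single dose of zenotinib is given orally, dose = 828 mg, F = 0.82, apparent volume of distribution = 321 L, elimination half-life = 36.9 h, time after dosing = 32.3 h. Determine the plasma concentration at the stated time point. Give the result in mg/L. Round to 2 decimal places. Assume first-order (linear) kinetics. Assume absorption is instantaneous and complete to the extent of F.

1.15 mg/L

Amount reaching circulation = F × Dose = 0.82 × 828.0 = 679.0 mg
C₀ = F·Dose / Vd = 679.0 / 321 = 2.115 mg/L
k = ln2 / t½ = 0.693147 / 36.9 = 0.01878 h⁻¹
C = C₀ · e^(−k·t) = 2.115 × e^(−0.01878 × 32.3)
  = 2.115 × 0.5452 = 1.153 mg/L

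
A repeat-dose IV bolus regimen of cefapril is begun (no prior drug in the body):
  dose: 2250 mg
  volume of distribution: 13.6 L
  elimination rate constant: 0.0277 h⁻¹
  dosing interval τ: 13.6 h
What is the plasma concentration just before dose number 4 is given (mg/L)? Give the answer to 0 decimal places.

245 mg/L

C₀ per dose = Dose / Vd = 2250 / 13.6 = 165.4 mg/L
Fraction remaining after one interval: r = e^(−kτ) = e^(−0.02770 × 13.6) = 0.6861
Before dose 4, 3 doses have been given (aged 1τ, 2τ, 3τ).
C_trough = C₀ × (r + r² + … + r^3) = C₀ × r(1−r^3)/(1−r)
        = 165.4 × 0.6861 × (1 − 0.3230) / (1 − 0.6861) = 244.7 mg/L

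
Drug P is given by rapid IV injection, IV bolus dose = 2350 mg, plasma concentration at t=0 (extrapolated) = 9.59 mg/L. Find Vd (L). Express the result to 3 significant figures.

Vd = Dose / C₀ = 2350 / 9.59 = 245.0 L

245 L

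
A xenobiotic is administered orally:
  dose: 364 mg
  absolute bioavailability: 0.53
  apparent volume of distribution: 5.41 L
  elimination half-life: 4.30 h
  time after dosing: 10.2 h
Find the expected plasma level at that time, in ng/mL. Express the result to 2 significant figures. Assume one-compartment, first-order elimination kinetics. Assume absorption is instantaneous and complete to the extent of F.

6900 ng/mL

Amount reaching circulation = F × Dose = 0.53 × 364.0 = 192.9 mg
C₀ = F·Dose / Vd = 192.9 / 5.41 = 35.66 mg/L
k = ln2 / t½ = 0.693147 / 4.30 = 0.1612 h⁻¹
C = C₀ · e^(−k·t) = 35.66 × e^(−0.1612 × 10.2)
  = 35.66 × 0.1932 = 6.890 mg/L
Convert: 6.890 mg/L × 1000 = 6890 ng/mL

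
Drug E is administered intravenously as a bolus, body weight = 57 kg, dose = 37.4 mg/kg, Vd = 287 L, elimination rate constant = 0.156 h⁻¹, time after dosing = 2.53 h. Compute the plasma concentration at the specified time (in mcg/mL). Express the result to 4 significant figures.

Total dose = 37.4 × 57 = 2132 mg
C₀ = Dose / Vd = 2132 / 287 = 7.429 mg/L
C = C₀ · e^(−k·t) = 7.429 × e^(−0.1560 × 2.53)
  = 7.429 × 0.6739 = 5.006 mg/L
(5.006 mg/L = 5.006 mcg/mL)

5.006 mcg/mL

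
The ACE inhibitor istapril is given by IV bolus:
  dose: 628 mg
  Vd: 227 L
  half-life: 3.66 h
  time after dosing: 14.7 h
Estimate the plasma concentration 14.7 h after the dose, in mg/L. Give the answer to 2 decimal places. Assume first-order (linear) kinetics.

0.17 mg/L

C₀ = Dose / Vd = 628.0 / 227 = 2.767 mg/L
k = ln2 / t½ = 0.693147 / 3.66 = 0.1894 h⁻¹
C = C₀ · e^(−k·t) = 2.767 × e^(−0.1894 × 14.7)
  = 2.767 × 0.06178 = 0.1709 mg/L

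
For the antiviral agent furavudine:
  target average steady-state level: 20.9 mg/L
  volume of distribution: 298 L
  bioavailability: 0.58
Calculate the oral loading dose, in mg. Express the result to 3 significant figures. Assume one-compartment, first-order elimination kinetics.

10700 mg

LD = Css × Vd / F = 20.9 × 298 / 0.58 = 10740 mg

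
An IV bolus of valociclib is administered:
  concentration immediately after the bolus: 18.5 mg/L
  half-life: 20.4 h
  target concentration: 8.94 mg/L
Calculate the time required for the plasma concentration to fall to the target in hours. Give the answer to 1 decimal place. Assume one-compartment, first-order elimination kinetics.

k = ln2 / t½ = 0.693147 / 20.4 = 0.03398 h⁻¹
t = ln(C₀ / C) / k = ln(18.50 / 8.94) / 0.03398
  = ln(2.069) / 0.03398 = 0.7271 / 0.03398 = 21.40 h

21.4 h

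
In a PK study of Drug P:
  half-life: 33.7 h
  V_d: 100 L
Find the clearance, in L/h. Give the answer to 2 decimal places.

2.06 L/h

k = ln2 / t½ = 0.693147 / 33.7 = 0.02057 h⁻¹
CL = k × Vd = 0.02057 × 100 = 2.057 L/h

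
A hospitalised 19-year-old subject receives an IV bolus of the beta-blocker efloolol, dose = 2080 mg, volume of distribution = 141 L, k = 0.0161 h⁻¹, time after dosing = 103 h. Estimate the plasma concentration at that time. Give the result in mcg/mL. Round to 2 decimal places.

2.81 mcg/mL

C₀ = Dose / Vd = 2080 / 141 = 14.75 mg/L
C = C₀ · e^(−k·t) = 14.75 × e^(−0.01610 × 103)
  = 14.75 × 0.1905 = 2.810 mg/L
(2.810 mg/L = 2.810 mcg/mL)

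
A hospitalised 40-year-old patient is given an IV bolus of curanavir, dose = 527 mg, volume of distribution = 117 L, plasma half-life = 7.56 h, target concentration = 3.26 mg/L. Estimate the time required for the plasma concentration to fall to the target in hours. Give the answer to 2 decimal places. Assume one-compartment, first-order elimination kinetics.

3.53 h

C₀ = Dose / Vd = 527.0 / 117 = 4.504 mg/L
k = ln2 / t½ = 0.693147 / 7.56 = 0.09169 h⁻¹
t = ln(C₀ / C) / k = ln(4.504 / 3.26) / 0.09169
  = ln(1.382) / 0.09169 = 0.3235 / 0.09169 = 3.528 h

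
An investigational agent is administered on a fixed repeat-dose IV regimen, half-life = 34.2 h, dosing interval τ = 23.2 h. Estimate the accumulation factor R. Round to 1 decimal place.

k = ln2 / t½ = 0.693147 / 34.2 = 0.02027 h⁻¹
e^(−kτ) = e^(−0.02027 × 23.2) = 0.6248
Accumulation ratio R = 1 / (1 − e^(−kτ)) = 1 / (1 − 0.6248) = 2.665

2.7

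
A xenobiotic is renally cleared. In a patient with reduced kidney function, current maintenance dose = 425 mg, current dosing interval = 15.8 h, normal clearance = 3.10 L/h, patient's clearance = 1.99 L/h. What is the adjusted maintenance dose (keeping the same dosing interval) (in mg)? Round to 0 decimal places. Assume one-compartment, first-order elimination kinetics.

273 mg

To keep the same average steady-state level, dosing rate must scale with clearance.
CL ratio = 1.99 / 3.10 = 0.6419
New dose (same interval) = 425 × 0.6419 = 272.8 mg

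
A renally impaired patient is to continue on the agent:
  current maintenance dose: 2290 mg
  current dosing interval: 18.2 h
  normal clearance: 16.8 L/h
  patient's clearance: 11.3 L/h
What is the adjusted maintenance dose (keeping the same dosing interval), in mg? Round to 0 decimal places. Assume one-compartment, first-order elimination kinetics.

1540 mg

To keep the same average steady-state level, dosing rate must scale with clearance.
CL ratio = 11.3 / 16.8 = 0.6726
New dose (same interval) = 2290 × 0.6726 = 1540 mg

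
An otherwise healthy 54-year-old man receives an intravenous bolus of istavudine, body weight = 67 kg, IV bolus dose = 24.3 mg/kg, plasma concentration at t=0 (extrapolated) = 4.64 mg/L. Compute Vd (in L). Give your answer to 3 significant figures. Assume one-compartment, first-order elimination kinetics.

351 L

Dose = 24.3 × 67 = 1628 mg
Vd = Dose / C₀ = 1628 / 4.64 = 350.9 L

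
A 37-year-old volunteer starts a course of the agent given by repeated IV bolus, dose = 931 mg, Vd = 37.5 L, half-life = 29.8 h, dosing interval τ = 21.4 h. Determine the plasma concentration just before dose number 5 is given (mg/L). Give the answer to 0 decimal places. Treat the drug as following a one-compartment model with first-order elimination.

C₀ per dose = Dose / Vd = 931 / 37.5 = 24.83 mg/L
k = ln2 / t½ = 0.693147 / 29.8 = 0.02326 h⁻¹
Fraction remaining after one interval: r = e^(−kτ) = e^(−0.02326 × 21.4) = 0.6079
Before dose 5, 4 doses have been given (aged 1τ, 2τ, 3τ, 4τ).
C_trough = C₀ × (r + r² + … + r^4) = C₀ × r(1−r^4)/(1−r)
        = 24.83 × 0.6079 × (1 − 0.1366) / (1 − 0.6079) = 33.24 mg/L

33 mg/L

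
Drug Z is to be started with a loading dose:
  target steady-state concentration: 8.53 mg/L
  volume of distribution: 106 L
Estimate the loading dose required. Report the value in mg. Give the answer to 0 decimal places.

LD = Css × Vd = 8.53 × 106 = 904.2 mg

904 mg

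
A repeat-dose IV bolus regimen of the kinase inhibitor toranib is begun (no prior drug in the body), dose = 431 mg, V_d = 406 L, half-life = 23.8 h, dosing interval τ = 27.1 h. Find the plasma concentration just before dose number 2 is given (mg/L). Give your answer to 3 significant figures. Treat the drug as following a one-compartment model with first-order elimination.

0.482 mg/L

C₀ per dose = Dose / Vd = 431 / 406 = 1.062 mg/L
k = ln2 / t½ = 0.693147 / 23.8 = 0.02912 h⁻¹
Fraction remaining after one interval: r = e^(−kτ) = e^(−0.02912 × 27.1) = 0.4542
Before dose 2, 1 dose has been given (aged 1τ).
C_trough = C₀ × r = 1.062 × 0.4542 = 0.4824 mg/L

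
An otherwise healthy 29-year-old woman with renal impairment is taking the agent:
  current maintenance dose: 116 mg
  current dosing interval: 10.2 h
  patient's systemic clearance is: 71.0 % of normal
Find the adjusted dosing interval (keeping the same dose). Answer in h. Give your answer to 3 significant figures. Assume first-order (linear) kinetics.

14.4 h

To keep the same average steady-state level, dosing rate must scale with clearance.
CL ratio = 71.0 / 100 = 0.7100
New interval (same dose) = 10.2 / 0.7100 = 14.37 h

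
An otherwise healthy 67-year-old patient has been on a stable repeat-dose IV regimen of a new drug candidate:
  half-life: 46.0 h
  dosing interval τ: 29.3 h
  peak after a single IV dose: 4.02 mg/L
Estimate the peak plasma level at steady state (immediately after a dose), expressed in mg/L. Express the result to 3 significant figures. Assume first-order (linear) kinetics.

k = ln2 / t½ = 0.693147 / 46.0 = 0.01507 h⁻¹
e^(−kτ) = e^(−0.01507 × 29.3) = 0.6430
Accumulation ratio R = 1 / (1 − e^(−kτ)) = 1 / (1 − 0.6430) = 2.801
Steady-state peak = C₀ × R = 4.02 × 2.801 = 11.26 mg/L

11.3 mg/L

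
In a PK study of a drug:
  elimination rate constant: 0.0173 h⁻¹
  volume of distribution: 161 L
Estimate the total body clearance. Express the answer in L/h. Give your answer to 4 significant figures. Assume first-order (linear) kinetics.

CL = k × Vd = 0.0173 × 161 = 2.785 L/h

2.785 L/h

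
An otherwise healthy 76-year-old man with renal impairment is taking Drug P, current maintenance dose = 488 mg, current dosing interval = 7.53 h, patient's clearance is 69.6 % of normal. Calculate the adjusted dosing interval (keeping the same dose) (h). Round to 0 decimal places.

To keep the same average steady-state level, dosing rate must scale with clearance.
CL ratio = 69.6 / 100 = 0.6960
New interval (same dose) = 7.53 / 0.6960 = 10.82 h

11 h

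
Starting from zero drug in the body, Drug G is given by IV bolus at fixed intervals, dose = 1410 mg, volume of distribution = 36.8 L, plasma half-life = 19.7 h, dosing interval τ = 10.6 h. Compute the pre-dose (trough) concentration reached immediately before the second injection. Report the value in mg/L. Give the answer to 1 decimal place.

26.4 mg/L

C₀ per dose = Dose / Vd = 1410 / 36.8 = 38.32 mg/L
k = ln2 / t½ = 0.693147 / 19.7 = 0.03519 h⁻¹
Fraction remaining after one interval: r = e^(−kτ) = e^(−0.03519 × 10.6) = 0.6887
Before dose 2, 1 dose has been given (aged 1τ).
C_trough = C₀ × r = 38.32 × 0.6887 = 26.39 mg/L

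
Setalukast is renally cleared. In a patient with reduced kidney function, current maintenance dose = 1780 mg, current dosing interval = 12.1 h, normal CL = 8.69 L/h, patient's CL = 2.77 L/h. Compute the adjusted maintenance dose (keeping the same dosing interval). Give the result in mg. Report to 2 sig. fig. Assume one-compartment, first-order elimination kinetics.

To keep the same average steady-state level, dosing rate must scale with clearance.
CL ratio = 2.77 / 8.69 = 0.3188
New dose (same interval) = 1780 × 0.3188 = 567.5 mg

570 mg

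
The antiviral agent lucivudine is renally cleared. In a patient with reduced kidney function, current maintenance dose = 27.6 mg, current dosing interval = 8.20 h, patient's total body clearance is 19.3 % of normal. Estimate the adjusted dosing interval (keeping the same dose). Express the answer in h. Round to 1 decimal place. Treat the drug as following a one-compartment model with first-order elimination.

42.5 h

To keep the same average steady-state level, dosing rate must scale with clearance.
CL ratio = 19.3 / 100 = 0.1930
New interval (same dose) = 8.20 / 0.1930 = 42.49 h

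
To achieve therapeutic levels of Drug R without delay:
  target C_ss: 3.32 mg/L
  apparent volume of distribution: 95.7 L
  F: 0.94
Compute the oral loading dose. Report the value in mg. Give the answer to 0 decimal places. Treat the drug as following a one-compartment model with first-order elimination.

338 mg

LD = Css × Vd / F = 3.32 × 95.7 / 0.94 = 338.0 mg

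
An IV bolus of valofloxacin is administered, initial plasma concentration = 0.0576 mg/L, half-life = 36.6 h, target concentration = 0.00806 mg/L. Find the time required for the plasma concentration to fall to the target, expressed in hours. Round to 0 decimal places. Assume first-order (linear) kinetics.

104 h

k = ln2 / t½ = 0.693147 / 36.6 = 0.01894 h⁻¹
t = ln(C₀ / C) / k = ln(0.05760 / 0.00806) / 0.01894
  = ln(7.146) / 0.01894 = 1.967 / 0.01894 = 103.9 h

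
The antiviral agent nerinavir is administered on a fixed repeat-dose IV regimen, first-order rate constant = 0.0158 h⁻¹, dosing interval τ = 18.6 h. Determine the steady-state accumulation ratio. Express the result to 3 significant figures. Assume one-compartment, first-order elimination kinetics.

e^(−kτ) = e^(−0.01580 × 18.6) = 0.7454
Accumulation ratio R = 1 / (1 − e^(−kτ)) = 1 / (1 − 0.7454) = 3.928

3.93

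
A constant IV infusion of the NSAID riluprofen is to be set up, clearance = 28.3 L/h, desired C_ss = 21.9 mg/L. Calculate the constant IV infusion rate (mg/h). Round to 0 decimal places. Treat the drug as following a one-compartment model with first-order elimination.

At steady state, infusion rate R₀ = Css × CL = 21.9 × 28.30 = 619.8 mg/h

620 mg/h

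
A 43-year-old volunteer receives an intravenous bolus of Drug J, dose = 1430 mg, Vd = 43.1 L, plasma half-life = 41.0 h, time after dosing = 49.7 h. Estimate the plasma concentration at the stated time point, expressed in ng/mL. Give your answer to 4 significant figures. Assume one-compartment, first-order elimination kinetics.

14320 ng/mL

C₀ = Dose / Vd = 1430 / 43.1 = 33.18 mg/L
k = ln2 / t½ = 0.693147 / 41.0 = 0.01691 h⁻¹
C = C₀ · e^(−k·t) = 33.18 × e^(−0.01691 × 49.7)
  = 33.18 × 0.4315 = 14.32 mg/L
Convert: 14.32 mg/L × 1000 = 14320 ng/mL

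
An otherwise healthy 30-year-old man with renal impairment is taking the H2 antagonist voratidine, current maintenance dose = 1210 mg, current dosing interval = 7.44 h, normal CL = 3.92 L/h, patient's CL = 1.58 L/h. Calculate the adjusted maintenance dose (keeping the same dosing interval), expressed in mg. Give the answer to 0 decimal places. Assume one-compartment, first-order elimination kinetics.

To keep the same average steady-state level, dosing rate must scale with clearance.
CL ratio = 1.58 / 3.92 = 0.4031
New dose (same interval) = 1210 × 0.4031 = 487.8 mg

488 mg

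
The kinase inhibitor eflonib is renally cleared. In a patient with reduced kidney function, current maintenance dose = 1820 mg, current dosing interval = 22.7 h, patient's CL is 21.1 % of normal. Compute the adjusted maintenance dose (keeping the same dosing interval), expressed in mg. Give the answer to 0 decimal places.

To keep the same average steady-state level, dosing rate must scale with clearance.
CL ratio = 21.1 / 100 = 0.2110
New dose (same interval) = 1820 × 0.2110 = 384.0 mg

384 mg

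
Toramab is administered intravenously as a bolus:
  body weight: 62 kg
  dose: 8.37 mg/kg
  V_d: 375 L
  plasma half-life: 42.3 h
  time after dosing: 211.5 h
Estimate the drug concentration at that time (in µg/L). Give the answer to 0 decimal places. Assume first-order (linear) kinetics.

Total dose = 8.37 × 62 = 518.9 mg
C₀ = Dose / Vd = 518.9 / 375 = 1.384 mg/L
k = ln2 / t½ = 0.693147 / 42.3 = 0.01639 h⁻¹
t / t½ = 211.5 / 42.3 = 5 half-lives
C = C₀ × (1/2)^5 = 1.384 × 0.03125 = 0.04325 mg/L
Convert: 0.04325 mg/L × 1000 = 43.25 µg/L

43 µg/L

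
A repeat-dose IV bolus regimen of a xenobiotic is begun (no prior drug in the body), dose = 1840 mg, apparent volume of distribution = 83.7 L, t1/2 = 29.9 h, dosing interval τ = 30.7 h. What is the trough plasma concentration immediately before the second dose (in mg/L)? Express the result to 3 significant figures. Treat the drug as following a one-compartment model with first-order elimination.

C₀ per dose = Dose / Vd = 1840 / 83.7 = 21.98 mg/L
k = ln2 / t½ = 0.693147 / 29.9 = 0.02318 h⁻¹
Fraction remaining after one interval: r = e^(−kτ) = e^(−0.02318 × 30.7) = 0.4908
Before dose 2, 1 dose has been given (aged 1τ).
C_trough = C₀ × r = 21.98 × 0.4908 = 10.79 mg/L

10.8 mg/L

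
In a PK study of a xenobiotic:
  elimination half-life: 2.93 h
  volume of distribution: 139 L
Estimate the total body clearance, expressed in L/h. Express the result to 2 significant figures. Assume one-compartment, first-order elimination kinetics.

k = ln2 / t½ = 0.693147 / 2.93 = 0.2366 h⁻¹
CL = k × Vd = 0.2366 × 139 = 32.89 L/h

33 L/h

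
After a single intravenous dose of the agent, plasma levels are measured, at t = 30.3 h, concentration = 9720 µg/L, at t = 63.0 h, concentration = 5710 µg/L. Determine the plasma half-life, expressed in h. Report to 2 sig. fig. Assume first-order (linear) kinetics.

k = ln(C₁/C₂) / (t₂ − t₁) = ln(9720/5710) / (63.0 − 30.3)
  = 0.5320 / 32.70 = 0.01627 h⁻¹
t½ = ln2 / k = 0.693147 / 0.01627 = 42.60 h

43 h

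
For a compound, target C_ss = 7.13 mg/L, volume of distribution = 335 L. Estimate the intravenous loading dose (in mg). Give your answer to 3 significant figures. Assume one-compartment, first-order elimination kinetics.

LD = Css × Vd = 7.13 × 335 = 2389 mg

2390 mg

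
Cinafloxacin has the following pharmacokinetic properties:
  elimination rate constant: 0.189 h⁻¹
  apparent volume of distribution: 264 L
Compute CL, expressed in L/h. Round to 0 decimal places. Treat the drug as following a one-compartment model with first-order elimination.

50 L/h

CL = k × Vd = 0.189 × 264 = 49.90 L/h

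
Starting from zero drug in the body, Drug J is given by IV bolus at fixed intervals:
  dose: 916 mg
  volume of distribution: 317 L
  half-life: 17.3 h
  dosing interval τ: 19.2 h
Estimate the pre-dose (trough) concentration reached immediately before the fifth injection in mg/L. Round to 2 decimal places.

C₀ per dose = Dose / Vd = 916 / 317 = 2.890 mg/L
k = ln2 / t½ = 0.693147 / 17.3 = 0.04007 h⁻¹
Fraction remaining after one interval: r = e^(−kτ) = e^(−0.04007 × 19.2) = 0.4633
Before dose 5, 4 doses have been given (aged 1τ, 2τ, 3τ, 4τ).
C_trough = C₀ × (r + r² + … + r^4) = C₀ × r(1−r^4)/(1−r)
        = 2.890 × 0.4633 × (1 − 0.04607) / (1 − 0.4633) = 2.380 mg/L

2.38 mg/L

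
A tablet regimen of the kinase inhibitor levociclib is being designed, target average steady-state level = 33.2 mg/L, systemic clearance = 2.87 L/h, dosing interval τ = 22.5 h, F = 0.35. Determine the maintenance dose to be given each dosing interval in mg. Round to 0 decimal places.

At steady state, F × (Dose/τ) = Css × CL.
Dose = Css × CL × τ / F = 33.2 × 2.870 × 22.5 / 0.35 = 6125 mg

6125 mg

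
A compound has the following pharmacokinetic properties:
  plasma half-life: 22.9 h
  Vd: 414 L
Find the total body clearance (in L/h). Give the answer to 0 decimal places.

13 L/h

k = ln2 / t½ = 0.693147 / 22.9 = 0.03027 h⁻¹
CL = k × Vd = 0.03027 × 414 = 12.53 L/h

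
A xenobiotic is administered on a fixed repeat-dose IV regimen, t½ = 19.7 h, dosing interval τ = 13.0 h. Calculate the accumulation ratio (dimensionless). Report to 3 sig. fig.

2.72

k = ln2 / t½ = 0.693147 / 19.7 = 0.03519 h⁻¹
e^(−kτ) = e^(−0.03519 × 13.0) = 0.6329
Accumulation ratio R = 1 / (1 − e^(−kτ)) = 1 / (1 − 0.6329) = 2.724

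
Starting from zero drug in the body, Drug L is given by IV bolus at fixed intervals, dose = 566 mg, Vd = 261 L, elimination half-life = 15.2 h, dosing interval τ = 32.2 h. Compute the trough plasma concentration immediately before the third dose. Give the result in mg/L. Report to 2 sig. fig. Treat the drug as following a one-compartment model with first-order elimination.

0.61 mg/L

C₀ per dose = Dose / Vd = 566 / 261 = 2.169 mg/L
k = ln2 / t½ = 0.693147 / 15.2 = 0.04560 h⁻¹
Fraction remaining after one interval: r = e^(−kτ) = e^(−0.04560 × 32.2) = 0.2303
Before dose 3, 2 doses have been given (aged 1τ, 2τ).
C_trough = C₀ × (r + r²) = 2.169 × (0.2303 + 0.05304) = 0.6146 mg/L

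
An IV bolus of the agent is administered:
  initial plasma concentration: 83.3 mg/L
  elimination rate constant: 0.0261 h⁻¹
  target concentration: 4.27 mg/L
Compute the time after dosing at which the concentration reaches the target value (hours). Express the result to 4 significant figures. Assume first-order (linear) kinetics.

113.8 h

t = ln(C₀ / C) / k = ln(83.30 / 4.27) / 0.02610
  = ln(19.51) / 0.02610 = 2.971 / 0.02610 = 113.8 h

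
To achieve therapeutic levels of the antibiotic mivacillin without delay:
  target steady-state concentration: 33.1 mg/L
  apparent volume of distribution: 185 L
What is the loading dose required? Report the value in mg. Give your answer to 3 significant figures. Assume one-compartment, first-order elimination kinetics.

LD = Css × Vd = 33.1 × 185 = 6124 mg

6120 mg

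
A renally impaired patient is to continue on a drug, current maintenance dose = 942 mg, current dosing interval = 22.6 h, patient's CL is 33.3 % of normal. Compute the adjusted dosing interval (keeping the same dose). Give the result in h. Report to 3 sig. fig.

67.9 h

To keep the same average steady-state level, dosing rate must scale with clearance.
CL ratio = 33.3 / 100 = 0.3330
New interval (same dose) = 22.6 / 0.3330 = 67.87 h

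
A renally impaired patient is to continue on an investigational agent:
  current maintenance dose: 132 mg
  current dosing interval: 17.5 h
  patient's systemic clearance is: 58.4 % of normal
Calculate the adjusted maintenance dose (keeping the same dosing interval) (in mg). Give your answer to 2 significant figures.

77 mg

To keep the same average steady-state level, dosing rate must scale with clearance.
CL ratio = 58.4 / 100 = 0.5840
New dose (same interval) = 132 × 0.5840 = 77.09 mg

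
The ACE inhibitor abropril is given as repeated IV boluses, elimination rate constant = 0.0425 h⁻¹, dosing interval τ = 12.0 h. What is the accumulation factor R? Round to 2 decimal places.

e^(−kτ) = e^(−0.04250 × 12.0) = 0.6005
Accumulation ratio R = 1 / (1 − e^(−kτ)) = 1 / (1 − 0.6005) = 2.503

2.50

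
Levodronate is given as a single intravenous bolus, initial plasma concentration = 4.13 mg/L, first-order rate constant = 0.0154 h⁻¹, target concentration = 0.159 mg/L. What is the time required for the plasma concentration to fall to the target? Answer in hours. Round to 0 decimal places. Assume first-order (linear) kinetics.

212 h

t = ln(C₀ / C) / k = ln(4.130 / 0.159) / 0.01540
  = ln(25.97) / 0.01540 = 3.257 / 0.01540 = 211.5 h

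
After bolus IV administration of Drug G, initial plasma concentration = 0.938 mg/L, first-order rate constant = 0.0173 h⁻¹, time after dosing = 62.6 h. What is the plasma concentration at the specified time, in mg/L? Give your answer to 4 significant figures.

0.3176 mg/L

C = C₀ · e^(−k·t) = 0.9380 × e^(−0.01730 × 62.6)
  = 0.9380 × 0.3386 = 0.3176 mg/L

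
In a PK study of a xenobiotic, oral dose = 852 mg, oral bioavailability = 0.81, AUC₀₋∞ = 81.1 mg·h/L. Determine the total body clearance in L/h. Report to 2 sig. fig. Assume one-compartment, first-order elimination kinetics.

8.5 L/h

CL = F·Dose / AUC = 0.81 × 852 / 81.1 = 8.509 L/h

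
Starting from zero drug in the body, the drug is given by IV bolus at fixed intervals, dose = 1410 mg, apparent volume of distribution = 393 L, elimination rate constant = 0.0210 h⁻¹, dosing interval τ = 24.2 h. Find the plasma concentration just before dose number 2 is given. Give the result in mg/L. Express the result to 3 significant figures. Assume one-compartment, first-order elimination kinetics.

C₀ per dose = Dose / Vd = 1410 / 393 = 3.588 mg/L
Fraction remaining after one interval: r = e^(−kτ) = e^(−0.02100 × 24.2) = 0.6016
Before dose 2, 1 dose has been given (aged 1τ).
C_trough = C₀ × r = 3.588 × 0.6016 = 2.159 mg/L

2.16 mg/L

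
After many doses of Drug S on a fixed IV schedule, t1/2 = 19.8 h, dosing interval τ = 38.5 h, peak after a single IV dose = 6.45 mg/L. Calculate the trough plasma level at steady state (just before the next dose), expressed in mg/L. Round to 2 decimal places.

2.26 mg/L

k = ln2 / t½ = 0.693147 / 19.8 = 0.03501 h⁻¹
e^(−kτ) = e^(−0.03501 × 38.5) = 0.2598
Accumulation ratio R = 1 / (1 − e^(−kτ)) = 1 / (1 − 0.2598) = 1.351
Steady-state trough = C₀ × R × e^(−kτ) = 6.45 × 1.351 × 0.2598 = 2.264 mg/L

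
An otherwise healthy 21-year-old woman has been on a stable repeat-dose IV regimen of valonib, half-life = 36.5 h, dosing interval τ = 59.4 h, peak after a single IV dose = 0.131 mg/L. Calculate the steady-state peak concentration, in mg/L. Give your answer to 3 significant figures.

0.194 mg/L

k = ln2 / t½ = 0.693147 / 36.5 = 0.01899 h⁻¹
e^(−kτ) = e^(−0.01899 × 59.4) = 0.3237
Accumulation ratio R = 1 / (1 − e^(−kτ)) = 1 / (1 − 0.3237) = 1.479
Steady-state peak = C₀ × R = 0.131 × 1.479 = 0.1937 mg/L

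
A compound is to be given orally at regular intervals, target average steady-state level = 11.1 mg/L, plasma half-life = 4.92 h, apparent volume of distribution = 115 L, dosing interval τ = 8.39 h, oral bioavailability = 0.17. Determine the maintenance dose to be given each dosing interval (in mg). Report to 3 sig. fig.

k = ln2 / t½ = 0.693147 / 4.92 = 0.1409 h⁻¹
CL = k × Vd = 0.1409 × 115 = 16.20 L/h
At steady state, F × (Dose/τ) = Css × CL.
Dose = Css × CL × τ / F = 11.1 × 16.20 × 8.39 / 0.17 = 8875 mg

8880 mg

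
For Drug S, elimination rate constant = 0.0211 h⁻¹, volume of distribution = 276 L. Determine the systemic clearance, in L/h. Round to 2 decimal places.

CL = k × Vd = 0.0211 × 276 = 5.824 L/h

5.82 L/h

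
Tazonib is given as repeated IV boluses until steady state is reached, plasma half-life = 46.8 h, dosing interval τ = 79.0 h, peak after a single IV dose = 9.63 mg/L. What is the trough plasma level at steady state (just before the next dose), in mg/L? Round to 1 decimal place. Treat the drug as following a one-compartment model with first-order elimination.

4.3 mg/L

k = ln2 / t½ = 0.693147 / 46.8 = 0.01481 h⁻¹
e^(−kτ) = e^(−0.01481 × 79.0) = 0.3104
Accumulation ratio R = 1 / (1 − e^(−kτ)) = 1 / (1 − 0.3104) = 1.450
Steady-state trough = C₀ × R × e^(−kτ) = 9.63 × 1.450 × 0.3104 = 4.334 mg/L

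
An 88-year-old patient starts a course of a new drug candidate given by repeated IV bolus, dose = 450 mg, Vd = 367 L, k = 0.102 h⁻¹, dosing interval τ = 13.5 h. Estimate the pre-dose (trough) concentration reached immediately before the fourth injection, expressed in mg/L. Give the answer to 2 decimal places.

C₀ per dose = Dose / Vd = 450 / 367 = 1.226 mg/L
Fraction remaining after one interval: r = e^(−kτ) = e^(−0.1020 × 13.5) = 0.2523
Before dose 4, 3 doses have been given (aged 1τ, 2τ, 3τ).
C_trough = C₀ × (r + r² + … + r^3) = C₀ × r(1−r^3)/(1−r)
        = 1.226 × 0.2523 × (1 − 0.01606) / (1 − 0.2523) = 0.4071 mg/L

0.41 mg/L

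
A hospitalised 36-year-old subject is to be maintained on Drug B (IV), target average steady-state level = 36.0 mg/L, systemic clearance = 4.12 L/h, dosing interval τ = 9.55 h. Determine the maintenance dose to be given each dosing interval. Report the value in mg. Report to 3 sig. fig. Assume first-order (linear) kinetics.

1420 mg

At steady state, Dose/τ = Css × CL.
Dose = Css × CL × τ = 36.0 × 4.120 × 9.55 = 1416 mg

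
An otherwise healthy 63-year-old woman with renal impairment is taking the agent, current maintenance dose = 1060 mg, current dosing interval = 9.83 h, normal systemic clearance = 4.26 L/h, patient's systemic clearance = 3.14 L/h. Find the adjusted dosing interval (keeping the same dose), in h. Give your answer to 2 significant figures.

To keep the same average steady-state level, dosing rate must scale with clearance.
CL ratio = 3.14 / 4.26 = 0.7371
New interval (same dose) = 9.83 / 0.7371 = 13.34 h

13 h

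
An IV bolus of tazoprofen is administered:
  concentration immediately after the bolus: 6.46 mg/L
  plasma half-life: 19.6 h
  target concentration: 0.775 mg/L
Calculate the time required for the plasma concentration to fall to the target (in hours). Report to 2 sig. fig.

60 h

k = ln2 / t½ = 0.693147 / 19.6 = 0.03536 h⁻¹
t = ln(C₀ / C) / k = ln(6.460 / 0.775) / 0.03536
  = ln(8.335) / 0.03536 = 2.120 / 0.03536 = 59.95 h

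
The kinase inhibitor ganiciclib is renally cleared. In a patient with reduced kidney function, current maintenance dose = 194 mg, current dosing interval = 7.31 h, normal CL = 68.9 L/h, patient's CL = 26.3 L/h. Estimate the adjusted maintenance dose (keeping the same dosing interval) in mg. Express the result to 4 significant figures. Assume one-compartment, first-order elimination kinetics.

74.05 mg

To keep the same average steady-state level, dosing rate must scale with clearance.
CL ratio = 26.3 / 68.9 = 0.3817
New dose (same interval) = 194 × 0.3817 = 74.05 mg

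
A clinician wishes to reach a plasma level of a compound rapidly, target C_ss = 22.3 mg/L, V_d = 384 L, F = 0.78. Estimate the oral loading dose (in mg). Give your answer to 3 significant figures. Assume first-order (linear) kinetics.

11000 mg

LD = Css × Vd / F = 22.3 × 384 / 0.78 = 10980 mg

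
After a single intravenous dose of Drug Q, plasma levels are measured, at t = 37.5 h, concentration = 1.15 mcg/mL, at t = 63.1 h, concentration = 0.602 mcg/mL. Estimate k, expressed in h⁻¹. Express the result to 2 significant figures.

k = ln(C₁/C₂) / (t₂ − t₁) = ln(1.15/0.602) / (63.1 − 37.5)
  = 0.6473 / 25.60 = 0.02529 h⁻¹

0.025 h⁻¹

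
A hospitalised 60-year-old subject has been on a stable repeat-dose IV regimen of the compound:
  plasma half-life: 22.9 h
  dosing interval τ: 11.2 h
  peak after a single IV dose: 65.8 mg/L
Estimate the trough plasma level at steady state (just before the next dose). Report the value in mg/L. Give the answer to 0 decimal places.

163 mg/L

k = ln2 / t½ = 0.693147 / 22.9 = 0.03027 h⁻¹
e^(−kτ) = e^(−0.03027 × 11.2) = 0.7125
Accumulation ratio R = 1 / (1 − e^(−kτ)) = 1 / (1 − 0.7125) = 3.478
Steady-state trough = C₀ × R × e^(−kτ) = 65.8 × 3.478 × 0.7125 = 163.1 mg/L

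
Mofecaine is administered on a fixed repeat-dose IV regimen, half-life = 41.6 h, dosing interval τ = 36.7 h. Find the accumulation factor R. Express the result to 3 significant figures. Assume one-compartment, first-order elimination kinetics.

k = ln2 / t½ = 0.693147 / 41.6 = 0.01666 h⁻¹
e^(−kτ) = e^(−0.01666 × 36.7) = 0.5426
Accumulation ratio R = 1 / (1 − e^(−kτ)) = 1 / (1 − 0.5426) = 2.186

2.19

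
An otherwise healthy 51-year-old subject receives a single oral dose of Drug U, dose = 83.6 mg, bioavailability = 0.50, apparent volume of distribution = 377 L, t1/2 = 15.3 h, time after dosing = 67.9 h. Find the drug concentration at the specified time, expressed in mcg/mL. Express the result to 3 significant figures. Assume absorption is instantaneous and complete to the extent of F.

Amount reaching circulation = F × Dose = 0.50 × 83.60 = 41.80 mg
C₀ = F·Dose / Vd = 41.80 / 377 = 0.1109 mg/L
k = ln2 / t½ = 0.693147 / 15.3 = 0.04530 h⁻¹
C = C₀ · e^(−k·t) = 0.1109 × e^(−0.04530 × 67.9)
  = 0.1109 × 0.04615 = 0.005118 mg/L
(0.005118 mg/L = 0.005118 mcg/mL)

0.00512 mcg/mL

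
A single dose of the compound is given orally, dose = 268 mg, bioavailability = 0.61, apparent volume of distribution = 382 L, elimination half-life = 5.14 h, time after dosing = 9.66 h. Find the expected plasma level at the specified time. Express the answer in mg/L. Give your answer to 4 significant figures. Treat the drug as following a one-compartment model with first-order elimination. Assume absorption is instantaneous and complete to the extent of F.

0.1163 mg/L

Amount reaching circulation = F × Dose = 0.61 × 268.0 = 163.5 mg
C₀ = F·Dose / Vd = 163.5 / 382 = 0.4280 mg/L
k = ln2 / t½ = 0.693147 / 5.14 = 0.1349 h⁻¹
C = C₀ · e^(−k·t) = 0.4280 × e^(−0.1349 × 9.66)
  = 0.4280 × 0.2717 = 0.1163 mg/L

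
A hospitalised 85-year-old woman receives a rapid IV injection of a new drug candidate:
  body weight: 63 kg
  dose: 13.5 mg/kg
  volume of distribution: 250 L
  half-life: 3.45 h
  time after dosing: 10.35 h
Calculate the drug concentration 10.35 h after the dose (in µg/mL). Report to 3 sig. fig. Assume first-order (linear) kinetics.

0.425 µg/mL

Total dose = 13.5 × 63 = 850.5 mg
C₀ = Dose / Vd = 850.5 / 250 = 3.402 mg/L
k = ln2 / t½ = 0.693147 / 3.45 = 0.2009 h⁻¹
t / t½ = 10.35 / 3.45 = 3 half-lives
C = C₀ × (1/2)^3 = 3.402 × 0.1250 = 0.4253 mg/L
(0.4253 mg/L = 0.4253 µg/mL)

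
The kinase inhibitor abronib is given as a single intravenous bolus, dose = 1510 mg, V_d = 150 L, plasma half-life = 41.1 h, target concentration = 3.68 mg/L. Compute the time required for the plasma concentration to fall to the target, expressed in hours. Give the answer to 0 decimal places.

60 h

C₀ = Dose / Vd = 1510 / 150 = 10.07 mg/L
k = ln2 / t½ = 0.693147 / 41.1 = 0.01686 h⁻¹
t = ln(C₀ / C) / k = ln(10.07 / 3.68) / 0.01686
  = ln(2.736) / 0.01686 = 1.006 / 0.01686 = 59.67 h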